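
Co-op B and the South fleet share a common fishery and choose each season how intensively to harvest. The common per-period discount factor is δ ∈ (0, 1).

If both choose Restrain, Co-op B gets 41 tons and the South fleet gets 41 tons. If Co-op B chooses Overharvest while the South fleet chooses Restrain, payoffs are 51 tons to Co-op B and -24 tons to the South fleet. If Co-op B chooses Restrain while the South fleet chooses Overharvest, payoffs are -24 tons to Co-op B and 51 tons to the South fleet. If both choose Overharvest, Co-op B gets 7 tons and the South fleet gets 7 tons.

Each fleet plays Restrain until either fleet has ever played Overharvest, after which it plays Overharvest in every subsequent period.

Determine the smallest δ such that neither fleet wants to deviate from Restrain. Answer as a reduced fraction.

5/22

Under grim trigger the critical discount factor is (T−C)/(T−P) with T = 51, C = 41, P = 7.
δ* = (51−41)/(51−7) = 10/44 = 5/22.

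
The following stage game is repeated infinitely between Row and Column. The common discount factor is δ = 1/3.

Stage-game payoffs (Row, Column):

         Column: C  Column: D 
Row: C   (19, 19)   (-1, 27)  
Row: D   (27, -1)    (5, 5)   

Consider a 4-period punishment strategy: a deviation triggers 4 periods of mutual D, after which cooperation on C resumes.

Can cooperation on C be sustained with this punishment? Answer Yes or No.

No

Comparing payoff streams over the 5 periods until play realigns: cooperate → 19(1+δ+…+δ^4); deviate → 27 + 5(δ+…+δ^4).
Cooperation is sustained iff (19−5)(δ+…+δ^4) ≥ 27−19.
δ+…+δ^4 = 1/3·(1−(1/3)^4)/(1−1/3) = 0.4938, and (27−19)/(19−5) = 0.5714.
0.4938 < 0.5714, so cooperation is not sustainable.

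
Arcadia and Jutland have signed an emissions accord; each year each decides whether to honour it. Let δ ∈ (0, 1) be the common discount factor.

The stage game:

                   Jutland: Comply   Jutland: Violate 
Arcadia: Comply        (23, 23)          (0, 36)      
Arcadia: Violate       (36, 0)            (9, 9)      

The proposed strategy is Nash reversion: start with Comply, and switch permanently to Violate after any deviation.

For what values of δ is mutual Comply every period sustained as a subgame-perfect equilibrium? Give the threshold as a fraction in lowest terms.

13/27

Under grim trigger the critical discount factor is (T−C)/(T−P) with T = 36, C = 23, P = 9.
δ* = (36−23)/(36−9) = 13/27.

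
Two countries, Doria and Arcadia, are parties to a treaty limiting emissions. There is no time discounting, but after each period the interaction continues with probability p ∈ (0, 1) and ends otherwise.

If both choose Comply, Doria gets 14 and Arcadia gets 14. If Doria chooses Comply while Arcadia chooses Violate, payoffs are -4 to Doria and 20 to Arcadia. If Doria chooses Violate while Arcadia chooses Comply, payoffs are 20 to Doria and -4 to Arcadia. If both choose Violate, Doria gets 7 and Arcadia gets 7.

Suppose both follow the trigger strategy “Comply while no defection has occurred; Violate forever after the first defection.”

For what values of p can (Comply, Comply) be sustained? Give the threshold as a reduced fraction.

6/13

With no time discounting, the continuation probability p plays the role of the discount factor.
Grim-trigger IC: 14/(1−p) ≥ 20 + 7p/(1−p) ⇒ p ≥ (20−14)/(20−7) = 6/13.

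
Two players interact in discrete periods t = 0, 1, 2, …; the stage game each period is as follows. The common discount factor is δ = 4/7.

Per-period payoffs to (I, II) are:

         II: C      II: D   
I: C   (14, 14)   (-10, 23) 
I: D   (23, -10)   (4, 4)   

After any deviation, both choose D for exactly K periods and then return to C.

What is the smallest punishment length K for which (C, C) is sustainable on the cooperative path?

3

IC: δ(1−δ^K)/(1−δ) ≥ (23−14)/(14−4) = 9/10.
With δ = 4/7: need 1 − δ^K ≥ 9/10·(1−4/7)/(4/7), i.e. δ^K ≤ 0.3250.
Since (4/7)^2 = 0.3265 and (4/7)^3 = 0.1866, the smallest such K is 3.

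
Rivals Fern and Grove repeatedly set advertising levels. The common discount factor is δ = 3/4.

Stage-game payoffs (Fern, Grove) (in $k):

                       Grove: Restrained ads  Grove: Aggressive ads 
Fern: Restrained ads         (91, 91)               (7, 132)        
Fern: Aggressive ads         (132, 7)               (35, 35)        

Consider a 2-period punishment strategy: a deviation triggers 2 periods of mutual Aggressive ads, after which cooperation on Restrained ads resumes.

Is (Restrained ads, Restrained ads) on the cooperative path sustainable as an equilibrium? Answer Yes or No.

Yes

IC: δ+…+δ^2 ≥ (132−91)/(91−35) = 41/56.
At δ = 3/4: partial sum = 1.3125 ≥ 0.7321. Cooperation sustainable.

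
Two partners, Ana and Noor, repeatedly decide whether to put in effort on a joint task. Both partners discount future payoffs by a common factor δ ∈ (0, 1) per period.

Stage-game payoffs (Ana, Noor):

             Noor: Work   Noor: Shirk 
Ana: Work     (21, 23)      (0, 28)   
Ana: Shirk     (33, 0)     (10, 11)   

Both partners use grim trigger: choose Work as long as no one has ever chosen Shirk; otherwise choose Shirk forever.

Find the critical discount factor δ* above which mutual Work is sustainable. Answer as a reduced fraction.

12/23

Ana: cooperation gives 21 each period; deviation gives 33 once then 10 forever.
  21/(1−δ) ≥ 33 + 10δ/(1−δ) ⇒ δ ≥ 12/23.
Noor: cooperation gives 23 each period; deviation gives 28 once then 11 forever.
  δ ≥ 5/17.
Both must hold, so the binding constraint is Ana's: δ ≥ 12/23.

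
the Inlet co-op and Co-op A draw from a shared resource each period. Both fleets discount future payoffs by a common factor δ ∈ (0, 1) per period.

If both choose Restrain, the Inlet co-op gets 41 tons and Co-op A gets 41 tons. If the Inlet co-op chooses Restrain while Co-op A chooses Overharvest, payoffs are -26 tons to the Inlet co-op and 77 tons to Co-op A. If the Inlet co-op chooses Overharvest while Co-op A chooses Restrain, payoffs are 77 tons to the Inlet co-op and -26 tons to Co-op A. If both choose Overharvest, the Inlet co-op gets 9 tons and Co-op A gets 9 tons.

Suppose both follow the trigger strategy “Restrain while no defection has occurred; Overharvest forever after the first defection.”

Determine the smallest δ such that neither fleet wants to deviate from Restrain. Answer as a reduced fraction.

9/17

Cooperation forever yields 41 each period: 41/(1−δ).
Deviating yields 77 once, then 9 forever: 77 + 9δ/(1−δ).
No profitable deviation requires 41/(1−δ) ≥ 77 + 9δ/(1−δ).
Multiplying by (1−δ): 41 ≥ 77(1−δ) + 9δ = 77 − 68δ.
So 68δ ≥ 36, i.e. δ ≥ 36/68 = 9/17.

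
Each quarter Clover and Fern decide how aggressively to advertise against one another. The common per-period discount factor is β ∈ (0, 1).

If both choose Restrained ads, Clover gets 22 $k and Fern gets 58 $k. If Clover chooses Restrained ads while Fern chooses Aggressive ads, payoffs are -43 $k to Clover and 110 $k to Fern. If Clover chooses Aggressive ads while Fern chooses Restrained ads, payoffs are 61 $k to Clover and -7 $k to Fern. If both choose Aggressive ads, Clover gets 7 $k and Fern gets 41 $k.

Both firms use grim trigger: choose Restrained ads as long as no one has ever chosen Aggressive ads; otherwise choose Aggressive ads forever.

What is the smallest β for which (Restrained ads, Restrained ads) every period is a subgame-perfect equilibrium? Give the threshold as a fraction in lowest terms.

For Clover: deviation gain 61−22 = 39, per-period punishment loss 22−7 = 15. IC gives β ≥ 39/54 = 13/18.
For Fern: gain 52, loss 17 per period, so β ≥ 52/69.
The tighter constraint is Fern's, so cooperation needs β ≥ 52/69.

52/69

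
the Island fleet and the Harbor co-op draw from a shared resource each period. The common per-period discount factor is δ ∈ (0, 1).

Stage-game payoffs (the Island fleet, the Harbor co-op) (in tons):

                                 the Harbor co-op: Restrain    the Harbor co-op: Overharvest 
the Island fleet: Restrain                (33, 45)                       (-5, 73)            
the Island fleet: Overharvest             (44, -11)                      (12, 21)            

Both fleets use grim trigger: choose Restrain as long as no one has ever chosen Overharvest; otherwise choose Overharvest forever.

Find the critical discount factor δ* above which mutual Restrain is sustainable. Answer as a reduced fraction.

7/13

For the Island fleet: deviation gain 44−33 = 11, per-period punishment loss 33−12 = 21. IC gives δ ≥ 11/32.
For the Harbor co-op: gain 28, loss 24 per period, so δ ≥ 28/52 = 7/13.
The tighter constraint is the Harbor co-op's, so cooperation needs δ ≥ 7/13.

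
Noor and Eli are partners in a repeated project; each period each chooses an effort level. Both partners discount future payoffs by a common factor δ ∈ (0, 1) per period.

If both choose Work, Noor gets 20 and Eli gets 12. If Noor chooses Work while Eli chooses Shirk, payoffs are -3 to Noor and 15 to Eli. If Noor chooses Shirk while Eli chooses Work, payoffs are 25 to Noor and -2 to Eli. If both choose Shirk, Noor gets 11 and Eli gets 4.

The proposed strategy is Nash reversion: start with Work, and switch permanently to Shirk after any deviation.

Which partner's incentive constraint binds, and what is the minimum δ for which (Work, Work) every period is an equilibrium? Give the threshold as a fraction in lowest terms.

Noor: cooperation gives 20 each period; deviation gives 25 once then 11 forever.
  20/(1−δ) ≥ 25 + 11δ/(1−δ) ⇒ δ ≥ 5/14.
Eli: cooperation gives 12 each period; deviation gives 15 once then 4 forever.
  δ ≥ 3/11.
Both must hold, so the binding constraint is Noor's: δ ≥ 5/14.

Noor; δ ≥ 5/14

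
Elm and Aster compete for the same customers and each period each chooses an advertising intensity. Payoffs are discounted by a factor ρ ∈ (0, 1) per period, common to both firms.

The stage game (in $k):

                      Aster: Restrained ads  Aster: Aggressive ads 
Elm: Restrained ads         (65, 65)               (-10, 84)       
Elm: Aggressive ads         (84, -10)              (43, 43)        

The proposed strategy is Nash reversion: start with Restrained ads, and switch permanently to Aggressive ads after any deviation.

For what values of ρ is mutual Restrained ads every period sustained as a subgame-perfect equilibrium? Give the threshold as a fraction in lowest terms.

65/(1−ρ) ≥ 84 + 43ρ/(1−ρ)
65 ≥ 84 − 41ρ
ρ ≥ 19/41.

19/41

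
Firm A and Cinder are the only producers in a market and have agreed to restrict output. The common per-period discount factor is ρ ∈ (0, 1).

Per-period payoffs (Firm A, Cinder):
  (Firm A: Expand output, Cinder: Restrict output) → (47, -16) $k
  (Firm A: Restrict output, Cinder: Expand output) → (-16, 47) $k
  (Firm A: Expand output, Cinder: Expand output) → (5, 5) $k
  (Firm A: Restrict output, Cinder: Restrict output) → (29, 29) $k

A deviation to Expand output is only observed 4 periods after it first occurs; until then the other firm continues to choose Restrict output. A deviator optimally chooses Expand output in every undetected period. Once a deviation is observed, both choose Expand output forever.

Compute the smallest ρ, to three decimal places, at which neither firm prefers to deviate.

0.809

The best deviation is to choose Expand output for all 4 undetected periods, earning 47 each, then 5 forever once detected.
Deviation value: 47(1−ρ^4)/(1−ρ) + 5ρ^4/(1−ρ); cooperation value: 29/(1−ρ).
IC: 29 ≥ 47(1−ρ^4) + 5ρ^4 = 47 − 42ρ^4.
So ρ^4 ≥ 18/42 = 3/7, giving ρ ≥ (3/7)^(1/4) ≈ 0.809.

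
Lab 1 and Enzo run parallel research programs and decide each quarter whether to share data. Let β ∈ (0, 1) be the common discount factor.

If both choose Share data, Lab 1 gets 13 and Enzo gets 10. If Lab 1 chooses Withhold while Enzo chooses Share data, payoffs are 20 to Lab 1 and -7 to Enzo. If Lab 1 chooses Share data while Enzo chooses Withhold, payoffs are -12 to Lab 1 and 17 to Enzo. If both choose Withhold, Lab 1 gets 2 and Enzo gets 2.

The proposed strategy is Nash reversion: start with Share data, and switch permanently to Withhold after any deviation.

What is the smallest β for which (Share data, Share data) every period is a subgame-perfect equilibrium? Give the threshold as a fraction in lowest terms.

Lab 1's threshold: (20−13)/(20−2) = 7/18.
Enzo's threshold: (17−10)/(17−2) = 7/15.
7/18 < 7/15, so Enzo binds and β* = 7/15.

7/15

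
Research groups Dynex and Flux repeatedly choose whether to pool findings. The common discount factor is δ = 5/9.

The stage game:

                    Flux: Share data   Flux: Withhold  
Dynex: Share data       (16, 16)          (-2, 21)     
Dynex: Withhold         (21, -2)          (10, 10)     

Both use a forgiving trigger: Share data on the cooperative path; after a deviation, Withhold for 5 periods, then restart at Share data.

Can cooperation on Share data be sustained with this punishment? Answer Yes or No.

Yes

A one-shot deviation gives 21 now, then 10 for 5 periods, then back to 16.
Gain from deviating: (21−16) today; loss: (16−10) in each of the next 5 periods.
No-deviation condition: (16−10)(δ+…+δ^5) ≥ 21−16, i.e. δ+…+δ^5 ≥ 5/6.
At δ = 5/9: δ+…+δ^5 = 1.1838 ≥ 0.8333.
So cooperation is sustainable.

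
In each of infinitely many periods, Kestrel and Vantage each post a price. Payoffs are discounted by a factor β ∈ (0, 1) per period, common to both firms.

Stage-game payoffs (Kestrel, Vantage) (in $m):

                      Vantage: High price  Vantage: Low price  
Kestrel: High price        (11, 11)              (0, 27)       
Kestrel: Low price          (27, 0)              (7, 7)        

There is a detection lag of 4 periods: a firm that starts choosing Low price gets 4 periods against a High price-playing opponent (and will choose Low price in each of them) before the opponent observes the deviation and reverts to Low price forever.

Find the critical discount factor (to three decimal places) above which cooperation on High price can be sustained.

The best deviation is to choose Low price for all 4 undetected periods, earning 27 each, then 7 forever once detected.
Deviation value: 27(1−β^4)/(1−β) + 7β^4/(1−β); cooperation value: 11/(1−β).
IC: 11 ≥ 27(1−β^4) + 7β^4 = 27 − 20β^4.
So β^4 ≥ 16/20 = 4/5, giving β ≥ (4/5)^(1/4) ≈ 0.946.

0.946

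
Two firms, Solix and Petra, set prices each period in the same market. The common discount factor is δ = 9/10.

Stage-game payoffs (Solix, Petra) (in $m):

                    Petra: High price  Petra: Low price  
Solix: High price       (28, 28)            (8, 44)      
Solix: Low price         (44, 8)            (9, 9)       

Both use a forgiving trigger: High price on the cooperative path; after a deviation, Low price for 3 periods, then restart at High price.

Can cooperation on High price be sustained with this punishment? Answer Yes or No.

IC: δ+…+δ^3 ≥ (44−28)/(28−9) = 16/19.
At δ = 9/10: partial sum = 2.4390 ≥ 0.8421. Cooperation sustainable.

Yes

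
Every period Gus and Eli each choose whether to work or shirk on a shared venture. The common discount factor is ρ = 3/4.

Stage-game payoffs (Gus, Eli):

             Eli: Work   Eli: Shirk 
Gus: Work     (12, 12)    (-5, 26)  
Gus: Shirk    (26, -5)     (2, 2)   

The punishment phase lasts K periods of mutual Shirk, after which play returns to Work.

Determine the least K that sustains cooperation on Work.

No profitable deviation requires (12−2)(ρ+…+ρ^K) ≥ 26−12, i.e. ρ+…+ρ^K ≥ 7/5 ≈ 1.4000.
With ρ = 3/4, the partial sums are K=1: 0.7500, K=2: 1.3125, K=3: 1.7344.
K = 3 is the first length at which the sum reaches 1.4000.

3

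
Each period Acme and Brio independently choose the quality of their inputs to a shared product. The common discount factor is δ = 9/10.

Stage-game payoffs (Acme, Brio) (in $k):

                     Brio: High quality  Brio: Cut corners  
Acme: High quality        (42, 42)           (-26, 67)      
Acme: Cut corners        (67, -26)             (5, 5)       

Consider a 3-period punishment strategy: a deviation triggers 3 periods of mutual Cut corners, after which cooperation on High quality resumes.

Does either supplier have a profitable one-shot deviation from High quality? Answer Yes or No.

Comparing payoff streams over the 4 periods until play realigns: cooperate → 42(1+δ+…+δ^3); deviate → 67 + 5(δ+…+δ^3).
Cooperation is sustained iff (42−5)(δ+…+δ^3) ≥ 67−42.
δ+…+δ^3 = 9/10·(1−(9/10)^3)/(1−9/10) = 2.4390, and (67−42)/(42−5) = 0.6757.
2.4390 ≥ 0.6757, so cooperation is sustainable.

No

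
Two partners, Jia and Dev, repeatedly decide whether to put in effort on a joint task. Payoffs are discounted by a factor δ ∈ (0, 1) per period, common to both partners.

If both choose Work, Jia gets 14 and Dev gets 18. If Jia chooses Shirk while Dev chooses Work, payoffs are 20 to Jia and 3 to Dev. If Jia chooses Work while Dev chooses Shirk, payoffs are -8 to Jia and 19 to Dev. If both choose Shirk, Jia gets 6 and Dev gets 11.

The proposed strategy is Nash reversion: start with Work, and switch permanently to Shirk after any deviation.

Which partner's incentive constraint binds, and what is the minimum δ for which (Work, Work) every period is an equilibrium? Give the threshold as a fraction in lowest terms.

Jia; δ ≥ 3/7

Jia: cooperation gives 14 each period; deviation gives 20 once then 6 forever.
  14/(1−δ) ≥ 20 + 6δ/(1−δ) ⇒ δ ≥ 6/14 = 3/7.
Dev: cooperation gives 18 each period; deviation gives 19 once then 11 forever.
  δ ≥ 1/8.
Both must hold, so the binding constraint is Jia's: δ ≥ 3/7.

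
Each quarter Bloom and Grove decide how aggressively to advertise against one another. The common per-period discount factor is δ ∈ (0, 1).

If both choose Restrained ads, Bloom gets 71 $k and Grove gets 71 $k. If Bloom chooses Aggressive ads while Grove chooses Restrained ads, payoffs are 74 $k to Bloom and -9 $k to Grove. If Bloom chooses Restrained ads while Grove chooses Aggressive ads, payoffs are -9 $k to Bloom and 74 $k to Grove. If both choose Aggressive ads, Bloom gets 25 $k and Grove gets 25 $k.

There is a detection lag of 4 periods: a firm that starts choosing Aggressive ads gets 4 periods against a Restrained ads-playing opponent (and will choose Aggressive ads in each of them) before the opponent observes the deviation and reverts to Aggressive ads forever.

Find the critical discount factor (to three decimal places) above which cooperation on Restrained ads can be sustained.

A deviator earns 74 for 4 periods, then 25 forever; cooperating earns 71 forever. Multiplying the IC by (1−δ):
71 ≥ 74(1−δ^4) + 25δ^4, so 49·δ^4 ≥ 3 and δ^4 ≥ 3/49.
δ ≥ (3/49)^(1/4) ≈ 0.497.

0.497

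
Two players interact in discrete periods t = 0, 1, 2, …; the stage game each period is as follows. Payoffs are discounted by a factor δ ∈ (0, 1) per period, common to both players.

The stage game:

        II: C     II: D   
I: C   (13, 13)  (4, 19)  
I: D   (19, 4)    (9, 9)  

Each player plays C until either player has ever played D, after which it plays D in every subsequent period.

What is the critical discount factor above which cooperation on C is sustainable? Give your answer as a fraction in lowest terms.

3/5

One-period gain from deviating is 19 − 13 = 6. The loss is 13 − 9 = 4 in every subsequent period, with present value 4·δ/(1−δ).
Deviation is unprofitable when 4·δ/(1−δ) ≥ 6, i.e. δ/(1−δ) ≥ 3/2.
Equivalently δ ≥ 6/(6+4) = 3/5.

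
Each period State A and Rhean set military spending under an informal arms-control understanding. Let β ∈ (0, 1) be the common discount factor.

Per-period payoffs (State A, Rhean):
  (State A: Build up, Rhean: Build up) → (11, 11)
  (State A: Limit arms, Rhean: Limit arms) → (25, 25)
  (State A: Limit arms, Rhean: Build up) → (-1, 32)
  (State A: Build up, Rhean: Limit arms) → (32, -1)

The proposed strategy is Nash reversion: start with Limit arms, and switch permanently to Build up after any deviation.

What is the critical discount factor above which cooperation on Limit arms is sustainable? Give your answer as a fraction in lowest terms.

1/3

One-period gain from deviating is 32 − 25 = 7. The loss is 25 − 11 = 14 in every subsequent period, with present value 14·β/(1−β).
Deviation is unprofitable when 14·β/(1−β) ≥ 7, i.e. β/(1−β) ≥ 1/2.
Equivalently β ≥ 7/(7+14) = 1/3.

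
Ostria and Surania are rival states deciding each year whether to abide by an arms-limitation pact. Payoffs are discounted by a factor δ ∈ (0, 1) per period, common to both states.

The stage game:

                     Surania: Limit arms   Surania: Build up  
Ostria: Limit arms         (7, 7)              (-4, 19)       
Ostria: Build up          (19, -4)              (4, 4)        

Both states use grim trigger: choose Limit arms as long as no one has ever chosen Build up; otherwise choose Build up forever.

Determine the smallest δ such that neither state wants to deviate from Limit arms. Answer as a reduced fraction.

7/(1−δ) ≥ 19 + 4δ/(1−δ)
7 ≥ 19 − 15δ
δ ≥ 12/15 = 4/5.

4/5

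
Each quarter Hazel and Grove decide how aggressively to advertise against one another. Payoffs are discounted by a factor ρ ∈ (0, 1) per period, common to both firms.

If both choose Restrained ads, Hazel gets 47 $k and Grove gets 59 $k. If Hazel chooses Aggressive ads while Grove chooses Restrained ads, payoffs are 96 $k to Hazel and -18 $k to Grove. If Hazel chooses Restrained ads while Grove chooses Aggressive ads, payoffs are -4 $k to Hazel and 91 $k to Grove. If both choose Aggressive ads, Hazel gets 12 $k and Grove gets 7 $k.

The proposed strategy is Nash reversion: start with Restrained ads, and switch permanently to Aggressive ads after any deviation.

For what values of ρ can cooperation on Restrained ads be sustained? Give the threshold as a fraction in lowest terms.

7/12

Hazel's threshold: (96−47)/(96−12) = 7/12.
Grove's threshold: (91−59)/(91−7) = 8/21.
7/12 > 8/21, so Hazel binds and ρ* = 7/12.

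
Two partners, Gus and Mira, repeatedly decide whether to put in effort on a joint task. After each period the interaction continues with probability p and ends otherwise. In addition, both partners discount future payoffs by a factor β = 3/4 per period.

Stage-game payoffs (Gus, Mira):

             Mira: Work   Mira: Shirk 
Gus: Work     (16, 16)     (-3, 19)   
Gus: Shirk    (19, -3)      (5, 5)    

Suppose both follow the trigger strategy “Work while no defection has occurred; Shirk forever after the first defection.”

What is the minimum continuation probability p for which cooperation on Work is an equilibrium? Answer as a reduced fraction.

Expected continuation weight on next period's payoff is β·p = 3/4·p, which plays the role of the discount factor.
Cooperation requires 3/4·p ≥ (19−16)/(19−5) = 3/14, hence p ≥ 2/7.

2/7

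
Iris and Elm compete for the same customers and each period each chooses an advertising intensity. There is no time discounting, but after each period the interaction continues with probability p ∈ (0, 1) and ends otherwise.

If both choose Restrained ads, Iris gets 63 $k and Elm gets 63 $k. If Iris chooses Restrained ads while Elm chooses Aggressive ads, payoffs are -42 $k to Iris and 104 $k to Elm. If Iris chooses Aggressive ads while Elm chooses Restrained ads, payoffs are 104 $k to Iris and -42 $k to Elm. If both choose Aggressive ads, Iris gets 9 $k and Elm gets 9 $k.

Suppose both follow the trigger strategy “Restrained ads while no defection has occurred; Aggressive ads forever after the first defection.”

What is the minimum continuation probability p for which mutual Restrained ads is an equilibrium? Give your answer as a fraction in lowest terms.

41/95

Expected cooperation value is 63 + p·63 + p²·63 + … = 63/(1−p); deviation gives 104 + p·9/(1−p).
63 ≥ 104(1−p) + 9p ⇒ 95p ≥ 41 ⇒ p ≥ 41/95.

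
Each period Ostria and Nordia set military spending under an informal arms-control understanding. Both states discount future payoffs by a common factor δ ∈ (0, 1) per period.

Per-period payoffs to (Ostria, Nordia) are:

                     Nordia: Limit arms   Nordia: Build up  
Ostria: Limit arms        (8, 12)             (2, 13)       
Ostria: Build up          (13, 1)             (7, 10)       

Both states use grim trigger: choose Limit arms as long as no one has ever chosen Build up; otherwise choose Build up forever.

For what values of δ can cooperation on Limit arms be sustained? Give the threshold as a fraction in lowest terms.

Ostria: cooperation gives 8 each period; deviation gives 13 once then 7 forever.
  8/(1−δ) ≥ 13 + 7δ/(1−δ) ⇒ δ ≥ 5/6.
Nordia: cooperation gives 12 each period; deviation gives 13 once then 10 forever.
  δ ≥ 1/3.
Both must hold, so the binding constraint is Ostria's: δ ≥ 5/6.

5/6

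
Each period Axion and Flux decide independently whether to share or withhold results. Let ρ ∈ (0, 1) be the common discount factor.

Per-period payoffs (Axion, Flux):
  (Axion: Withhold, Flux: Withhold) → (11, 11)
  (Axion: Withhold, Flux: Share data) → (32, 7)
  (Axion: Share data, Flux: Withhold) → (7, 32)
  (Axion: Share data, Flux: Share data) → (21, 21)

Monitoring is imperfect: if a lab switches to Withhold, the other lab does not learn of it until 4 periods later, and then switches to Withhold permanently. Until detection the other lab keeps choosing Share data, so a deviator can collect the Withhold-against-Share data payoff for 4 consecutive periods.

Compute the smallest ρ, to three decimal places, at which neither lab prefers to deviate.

0.851

The best deviation is to choose Withhold for all 4 undetected periods, earning 32 each, then 11 forever once detected.
Deviation value: 32(1−ρ^4)/(1−ρ) + 11ρ^4/(1−ρ); cooperation value: 21/(1−ρ).
IC: 21 ≥ 32(1−ρ^4) + 11ρ^4 = 32 − 21ρ^4.
So ρ^4 ≥ 11/21, giving ρ ≥ (11/21)^(1/4) ≈ 0.851.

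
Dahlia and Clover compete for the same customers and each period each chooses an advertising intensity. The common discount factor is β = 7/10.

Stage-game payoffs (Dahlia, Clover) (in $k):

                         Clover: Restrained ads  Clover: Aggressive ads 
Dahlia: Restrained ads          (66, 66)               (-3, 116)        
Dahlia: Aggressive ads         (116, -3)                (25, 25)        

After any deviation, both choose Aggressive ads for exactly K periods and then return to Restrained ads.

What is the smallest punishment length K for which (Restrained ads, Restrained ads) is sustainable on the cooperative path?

No profitable deviation requires (66−25)(β+…+β^K) ≥ 116−66, i.e. β+…+β^K ≥ 50/41 ≈ 1.2195.
With β = 7/10, the partial sums are K=1: 0.7000, K=2: 1.1900, K=3: 1.5330.
K = 3 is the first length at which the sum reaches 1.2195.

3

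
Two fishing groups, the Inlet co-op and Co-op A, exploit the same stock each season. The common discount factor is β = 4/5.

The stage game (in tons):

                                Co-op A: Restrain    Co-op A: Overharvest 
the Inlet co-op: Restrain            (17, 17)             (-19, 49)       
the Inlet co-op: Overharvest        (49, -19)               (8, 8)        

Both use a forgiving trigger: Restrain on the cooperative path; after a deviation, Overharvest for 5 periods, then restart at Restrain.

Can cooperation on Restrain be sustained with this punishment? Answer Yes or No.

No

A one-shot deviation gives 49 now, then 8 for 5 periods, then back to 17.
Gain from deviating: (49−17) today; loss: (17−8) in each of the next 5 periods.
No-deviation condition: (17−8)(β+…+β^5) ≥ 49−17, i.e. β+…+β^5 ≥ 32/9.
At β = 4/5: β+…+β^5 = 2.6893 < 3.5556.
So cooperation is not sustainable.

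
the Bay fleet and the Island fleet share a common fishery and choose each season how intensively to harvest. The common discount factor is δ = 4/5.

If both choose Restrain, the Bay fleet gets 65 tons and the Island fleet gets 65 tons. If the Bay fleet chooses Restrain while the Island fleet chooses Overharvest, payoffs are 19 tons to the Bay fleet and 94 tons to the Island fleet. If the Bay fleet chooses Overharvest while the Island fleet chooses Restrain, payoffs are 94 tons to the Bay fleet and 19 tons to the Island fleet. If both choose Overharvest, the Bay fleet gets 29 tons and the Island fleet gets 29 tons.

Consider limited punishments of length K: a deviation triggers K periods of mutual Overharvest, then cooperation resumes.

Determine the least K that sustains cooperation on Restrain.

2

Need Σ_{k=1}^{K} δ^k ≥ (94−65)/(65−29) = 0.8056 at δ = 4/5.
At K = 1 the sum is 0.8000 < 0.8056; at K = 2 it is 1.4400 ≥ 0.8056.
So the minimum punishment length is K = 2.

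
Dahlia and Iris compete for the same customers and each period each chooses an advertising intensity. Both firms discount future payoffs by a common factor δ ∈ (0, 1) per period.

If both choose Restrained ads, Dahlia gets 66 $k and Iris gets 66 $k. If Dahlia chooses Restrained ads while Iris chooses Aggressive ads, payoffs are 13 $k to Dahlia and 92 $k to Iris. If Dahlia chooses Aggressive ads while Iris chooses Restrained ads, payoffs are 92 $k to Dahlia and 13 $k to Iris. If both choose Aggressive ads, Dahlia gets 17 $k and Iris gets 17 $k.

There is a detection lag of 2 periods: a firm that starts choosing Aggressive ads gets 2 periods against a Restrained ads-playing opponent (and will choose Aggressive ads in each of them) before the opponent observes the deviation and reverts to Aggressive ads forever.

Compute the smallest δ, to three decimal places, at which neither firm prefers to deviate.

The best deviation is to choose Aggressive ads for all 2 undetected periods, earning 92 each, then 17 forever once detected.
Deviation value: 92(1−δ^2)/(1−δ) + 17δ^2/(1−δ); cooperation value: 66/(1−δ).
IC: 66 ≥ 92(1−δ^2) + 17δ^2 = 92 − 75δ^2.
So δ^2 ≥ 26/75, giving δ ≥ (26/75)^(1/2) ≈ 0.589.

0.589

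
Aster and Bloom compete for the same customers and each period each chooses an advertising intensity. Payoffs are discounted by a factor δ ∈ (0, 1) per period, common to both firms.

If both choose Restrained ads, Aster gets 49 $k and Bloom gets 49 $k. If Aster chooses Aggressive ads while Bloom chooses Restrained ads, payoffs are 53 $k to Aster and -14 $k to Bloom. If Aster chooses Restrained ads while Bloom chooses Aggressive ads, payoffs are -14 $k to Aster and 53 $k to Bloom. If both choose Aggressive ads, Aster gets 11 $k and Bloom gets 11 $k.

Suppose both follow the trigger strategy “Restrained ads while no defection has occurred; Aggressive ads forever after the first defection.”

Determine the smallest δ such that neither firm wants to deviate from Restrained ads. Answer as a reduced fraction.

Under grim trigger the critical discount factor is (T−C)/(T−P) with T = 53, C = 49, P = 11.
δ* = (53−49)/(53−11) = 4/42 = 2/21.

2/21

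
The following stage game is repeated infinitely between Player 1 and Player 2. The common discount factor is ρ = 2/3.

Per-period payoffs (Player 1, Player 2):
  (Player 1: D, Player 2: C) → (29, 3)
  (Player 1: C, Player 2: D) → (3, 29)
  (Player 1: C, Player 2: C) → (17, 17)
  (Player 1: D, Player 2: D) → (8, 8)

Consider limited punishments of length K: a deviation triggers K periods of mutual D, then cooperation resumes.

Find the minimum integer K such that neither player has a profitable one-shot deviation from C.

No profitable deviation requires (17−8)(ρ+…+ρ^K) ≥ 29−17, i.e. ρ+…+ρ^K ≥ 4/3 ≈ 1.3333.
With ρ = 2/3, the partial sums are K=1: 0.6667, K=2: 1.1111, K=3: 1.4074.
K = 3 is the first length at which the sum reaches 1.3333.

3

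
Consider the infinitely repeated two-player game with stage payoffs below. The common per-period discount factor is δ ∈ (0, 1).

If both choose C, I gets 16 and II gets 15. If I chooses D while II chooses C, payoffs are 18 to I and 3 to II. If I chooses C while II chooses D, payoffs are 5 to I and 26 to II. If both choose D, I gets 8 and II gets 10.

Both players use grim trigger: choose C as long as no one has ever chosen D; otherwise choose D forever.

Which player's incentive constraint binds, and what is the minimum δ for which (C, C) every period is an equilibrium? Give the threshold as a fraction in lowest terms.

II; δ ≥ 11/16

I: cooperation gives 16 each period; deviation gives 18 once then 8 forever.
  16/(1−δ) ≥ 18 + 8δ/(1−δ) ⇒ δ ≥ 2/10 = 1/5.
II: cooperation gives 15 each period; deviation gives 26 once then 10 forever.
  δ ≥ 11/16.
Both must hold, so the binding constraint is II's: δ ≥ 11/16.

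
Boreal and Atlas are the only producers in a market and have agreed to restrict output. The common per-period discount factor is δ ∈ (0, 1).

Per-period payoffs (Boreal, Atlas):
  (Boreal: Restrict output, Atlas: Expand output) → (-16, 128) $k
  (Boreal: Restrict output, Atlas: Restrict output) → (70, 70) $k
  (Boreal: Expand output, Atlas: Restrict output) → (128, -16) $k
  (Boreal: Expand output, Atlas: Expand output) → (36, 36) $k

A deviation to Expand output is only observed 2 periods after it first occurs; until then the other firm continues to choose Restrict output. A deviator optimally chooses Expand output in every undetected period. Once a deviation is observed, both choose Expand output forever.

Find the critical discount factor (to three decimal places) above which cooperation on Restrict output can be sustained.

The best deviation is to choose Expand output for all 2 undetected periods, earning 128 each, then 36 forever once detected.
Deviation value: 128(1−δ^2)/(1−δ) + 36δ^2/(1−δ); cooperation value: 70/(1−δ).
IC: 70 ≥ 128(1−δ^2) + 36δ^2 = 128 − 92δ^2.
So δ^2 ≥ 58/92 = 29/46, giving δ ≥ (29/46)^(1/2) ≈ 0.794.

0.794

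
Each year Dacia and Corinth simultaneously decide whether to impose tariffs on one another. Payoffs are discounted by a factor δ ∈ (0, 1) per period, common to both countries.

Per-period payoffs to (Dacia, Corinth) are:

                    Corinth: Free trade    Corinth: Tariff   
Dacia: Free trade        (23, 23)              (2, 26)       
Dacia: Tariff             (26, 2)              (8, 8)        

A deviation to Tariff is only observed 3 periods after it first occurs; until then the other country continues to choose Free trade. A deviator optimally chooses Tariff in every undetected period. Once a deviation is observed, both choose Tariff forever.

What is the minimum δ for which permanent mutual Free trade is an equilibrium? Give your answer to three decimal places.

0.550

The best deviation is to choose Tariff for all 3 undetected periods, earning 26 each, then 8 forever once detected.
Deviation value: 26(1−δ^3)/(1−δ) + 8δ^3/(1−δ); cooperation value: 23/(1−δ).
IC: 23 ≥ 26(1−δ^3) + 8δ^3 = 26 − 18δ^3.
So δ^3 ≥ 3/18 = 1/6, giving δ ≥ (1/6)^(1/3) ≈ 0.550.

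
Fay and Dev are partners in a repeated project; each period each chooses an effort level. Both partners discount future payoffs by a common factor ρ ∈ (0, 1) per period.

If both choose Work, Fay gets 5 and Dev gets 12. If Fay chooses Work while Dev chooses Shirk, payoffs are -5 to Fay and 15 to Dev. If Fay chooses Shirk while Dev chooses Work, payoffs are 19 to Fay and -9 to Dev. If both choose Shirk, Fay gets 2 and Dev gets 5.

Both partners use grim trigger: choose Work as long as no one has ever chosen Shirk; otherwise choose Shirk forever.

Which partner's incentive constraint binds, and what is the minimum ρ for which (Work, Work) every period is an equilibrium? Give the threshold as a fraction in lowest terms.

Fay; ρ ≥ 14/17

Fay: cooperation gives 5 each period; deviation gives 19 once then 2 forever.
  5/(1−ρ) ≥ 19 + 2ρ/(1−ρ) ⇒ ρ ≥ 14/17.
Dev: cooperation gives 12 each period; deviation gives 15 once then 5 forever.
  ρ ≥ 3/10.
Both must hold, so the binding constraint is Fay's: ρ ≥ 14/17.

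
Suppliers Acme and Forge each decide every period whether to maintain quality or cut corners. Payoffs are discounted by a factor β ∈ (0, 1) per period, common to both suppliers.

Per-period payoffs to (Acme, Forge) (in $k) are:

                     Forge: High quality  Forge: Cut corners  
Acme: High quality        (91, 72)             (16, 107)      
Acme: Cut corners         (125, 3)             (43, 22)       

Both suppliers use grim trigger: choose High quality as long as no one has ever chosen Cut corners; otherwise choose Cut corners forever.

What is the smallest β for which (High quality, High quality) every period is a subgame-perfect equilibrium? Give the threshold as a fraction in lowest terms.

17/41

For Acme: deviation gain 125−91 = 34, per-period punishment loss 91−43 = 48. IC gives β ≥ 34/82 = 17/41.
For Forge: gain 35, loss 50 per period, so β ≥ 35/85 = 7/17.
The tighter constraint is Acme's, so cooperation needs β ≥ 17/41.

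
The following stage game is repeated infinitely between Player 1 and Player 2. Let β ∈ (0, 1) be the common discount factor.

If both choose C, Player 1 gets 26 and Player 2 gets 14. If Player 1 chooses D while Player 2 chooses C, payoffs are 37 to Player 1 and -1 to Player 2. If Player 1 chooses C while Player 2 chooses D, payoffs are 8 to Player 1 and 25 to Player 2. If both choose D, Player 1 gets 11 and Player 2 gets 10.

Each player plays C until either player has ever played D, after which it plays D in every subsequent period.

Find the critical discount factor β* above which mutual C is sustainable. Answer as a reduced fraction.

Player 1's threshold: (37−26)/(37−11) = 11/26.
Player 2's threshold: (25−14)/(25−10) = 11/15.
11/26 < 11/15, so Player 2 binds and β* = 11/15.

11/15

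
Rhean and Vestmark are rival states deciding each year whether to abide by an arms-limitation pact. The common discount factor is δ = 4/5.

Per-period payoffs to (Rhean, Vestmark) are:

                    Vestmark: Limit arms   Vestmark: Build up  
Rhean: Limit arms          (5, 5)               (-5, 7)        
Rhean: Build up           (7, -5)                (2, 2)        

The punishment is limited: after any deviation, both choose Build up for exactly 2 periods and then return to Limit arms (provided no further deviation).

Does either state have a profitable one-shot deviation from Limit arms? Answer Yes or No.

No

Comparing payoff streams over the 3 periods until play realigns: cooperate → 5(1+δ+…+δ^2); deviate → 7 + 2(δ+…+δ^2).
Cooperation is sustained iff (5−2)(δ+…+δ^2) ≥ 7−5.
δ+…+δ^2 = 4/5·(1−(4/5)^2)/(1−4/5) = 1.4400, and (7−5)/(5−2) = 0.6667.
1.4400 ≥ 0.6667, so cooperation is sustainable.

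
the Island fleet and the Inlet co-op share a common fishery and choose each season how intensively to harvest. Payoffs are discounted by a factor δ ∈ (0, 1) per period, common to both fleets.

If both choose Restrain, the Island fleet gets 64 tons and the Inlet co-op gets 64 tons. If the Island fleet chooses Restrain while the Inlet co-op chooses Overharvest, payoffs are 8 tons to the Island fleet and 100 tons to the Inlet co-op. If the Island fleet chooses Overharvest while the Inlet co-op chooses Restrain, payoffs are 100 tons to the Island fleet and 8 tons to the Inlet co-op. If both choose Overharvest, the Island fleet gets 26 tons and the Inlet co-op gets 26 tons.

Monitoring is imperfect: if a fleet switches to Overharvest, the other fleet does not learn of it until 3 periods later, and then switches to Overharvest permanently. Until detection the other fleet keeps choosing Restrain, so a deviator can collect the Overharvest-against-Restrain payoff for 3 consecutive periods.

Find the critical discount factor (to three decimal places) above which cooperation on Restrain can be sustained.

0.786

The best deviation is to choose Overharvest for all 3 undetected periods, earning 100 each, then 26 forever once detected.
Deviation value: 100(1−δ^3)/(1−δ) + 26δ^3/(1−δ); cooperation value: 64/(1−δ).
IC: 64 ≥ 100(1−δ^3) + 26δ^3 = 100 − 74δ^3.
So δ^3 ≥ 36/74 = 18/37, giving δ ≥ (18/37)^(1/3) ≈ 0.786.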